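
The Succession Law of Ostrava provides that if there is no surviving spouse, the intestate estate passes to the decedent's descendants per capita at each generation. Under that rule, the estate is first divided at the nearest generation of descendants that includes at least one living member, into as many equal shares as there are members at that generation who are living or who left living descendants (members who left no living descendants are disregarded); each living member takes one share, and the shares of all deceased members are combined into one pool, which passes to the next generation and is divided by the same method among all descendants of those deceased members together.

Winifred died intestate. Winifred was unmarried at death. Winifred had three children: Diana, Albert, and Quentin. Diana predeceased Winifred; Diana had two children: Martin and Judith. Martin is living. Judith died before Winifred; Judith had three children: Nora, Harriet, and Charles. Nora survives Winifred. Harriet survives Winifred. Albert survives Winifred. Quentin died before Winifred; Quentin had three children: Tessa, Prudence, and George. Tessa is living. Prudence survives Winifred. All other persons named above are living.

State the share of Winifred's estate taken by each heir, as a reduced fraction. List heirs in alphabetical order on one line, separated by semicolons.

Albert 1/3; Charles 2/45; George 2/15; Harriet 2/45; Martin 2/15; Nora 2/45; Prudence 2/15; Tessa 2/15

There is no surviving spouse, so the entire estate passes to Winifred's descendants per capita at each generation.
At generation 1 (Diana, Albert, Quentin) there are 3 shares of (1)/3 = 1/3 each.
Living: Albert — each takes 1/3.
Deceased: Diana and Quentin. Their combined 2/3 is pooled and carried to generation 2.
At generation 2 (Martin, Judith, Tessa, Prudence, George) there are 5 shares of (2/3)/5 = 2/15 each.
Living: Martin, Tessa, Prudence, and George — each takes 2/15.
Deceased: Judith. That 2/15 share is carried to generation 3.
At generation 3 (Nora, Harriet, Charles) there are 3 shares of (2/15)/3 = 2/45 each.
Living: Nora, Harriet, and Charles — each takes 2/45.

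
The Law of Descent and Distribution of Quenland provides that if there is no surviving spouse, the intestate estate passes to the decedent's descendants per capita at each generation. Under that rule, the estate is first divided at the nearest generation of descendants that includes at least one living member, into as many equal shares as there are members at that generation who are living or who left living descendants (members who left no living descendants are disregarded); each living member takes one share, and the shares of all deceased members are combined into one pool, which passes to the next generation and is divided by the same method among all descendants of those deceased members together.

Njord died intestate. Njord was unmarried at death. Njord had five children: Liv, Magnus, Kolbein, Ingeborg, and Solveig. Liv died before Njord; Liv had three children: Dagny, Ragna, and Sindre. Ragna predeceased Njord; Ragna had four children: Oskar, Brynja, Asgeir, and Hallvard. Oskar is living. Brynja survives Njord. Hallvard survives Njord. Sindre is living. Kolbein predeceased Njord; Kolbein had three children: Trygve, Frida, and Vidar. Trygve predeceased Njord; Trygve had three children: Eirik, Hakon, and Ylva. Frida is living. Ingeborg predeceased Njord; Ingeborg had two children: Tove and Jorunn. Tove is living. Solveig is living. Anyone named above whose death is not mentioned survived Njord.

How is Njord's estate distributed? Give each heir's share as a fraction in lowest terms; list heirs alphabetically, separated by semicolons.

Asgeir 3/140; Brynja 3/140; Dagny 3/40; Eirik 3/140; Frida 3/40; Hakon 3/140; Hallvard 3/140; Jorunn 3/40; Magnus 1/5; Oskar 3/140; Sindre 3/40; Solveig 1/5; Tove 3/40; Vidar 3/40; Ylva 3/140

There is no surviving spouse, so the entire estate passes to Njord's descendants per capita at each generation.
At generation 1 (Liv, Magnus, Kolbein, Ingeborg, Solveig) there are 5 shares of (1)/5 = 1/5 each.
Living: Magnus and Solveig — each takes 1/5.
Deceased: Liv, Kolbein, and Ingeborg. Their combined 3/5 is pooled and carried to generation 2.
At generation 2 (Dagny, Ragna, Sindre, Trygve, Frida, Vidar, Tove, Jorunn) there are 8 shares of (3/5)/8 = 3/40 each.
Living: Dagny, Sindre, Frida, Vidar, Tove, and Jorunn — each takes 3/40.
Deceased: Ragna and Trygve. Their combined 3/20 is pooled and carried to generation 3.
At generation 3 (Oskar, Brynja, Asgeir, Hallvard, Eirik, Hakon, Ylva) there are 7 shares of (3/20)/7 = 3/140 each.
Living: Oskar, Brynja, Asgeir, Hallvard, Eirik, Hakon, and Ylva — each takes 3/140.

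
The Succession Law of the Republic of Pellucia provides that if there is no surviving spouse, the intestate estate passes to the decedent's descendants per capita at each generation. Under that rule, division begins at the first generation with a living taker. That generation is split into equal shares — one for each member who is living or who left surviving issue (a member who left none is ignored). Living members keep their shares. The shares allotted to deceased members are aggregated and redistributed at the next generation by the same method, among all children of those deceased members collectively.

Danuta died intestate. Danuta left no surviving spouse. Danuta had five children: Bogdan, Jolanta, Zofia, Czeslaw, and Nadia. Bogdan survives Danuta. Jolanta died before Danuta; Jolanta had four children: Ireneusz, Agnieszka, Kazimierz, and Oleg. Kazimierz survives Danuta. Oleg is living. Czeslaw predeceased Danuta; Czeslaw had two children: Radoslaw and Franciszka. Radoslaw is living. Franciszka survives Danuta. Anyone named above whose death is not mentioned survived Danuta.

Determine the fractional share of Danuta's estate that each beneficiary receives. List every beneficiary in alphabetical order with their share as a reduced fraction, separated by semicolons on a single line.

There is no surviving spouse, so the entire estate passes to Danuta's descendants per capita at each generation.
At generation 1 (Bogdan, Jolanta, Zofia, Czeslaw, Nadia) there are 5 shares of (1)/5 = 1/5 each.
Living: Bogdan, Zofia, and Nadia — each takes 1/5.
Deceased: Jolanta and Czeslaw. Their combined 2/5 is pooled and carried to generation 2.
At generation 2 (Ireneusz, Agnieszka, Kazimierz, Oleg, Radoslaw, Franciszka) there are 6 shares of (2/5)/6 = 1/15 each.
Living: Ireneusz, Agnieszka, Kazimierz, Oleg, Radoslaw, and Franciszka — each takes 1/15.

Agnieszka 1/15; Bogdan 1/5; Franciszka 1/15; Ireneusz 1/15; Kazimierz 1/15; Nadia 1/5; Oleg 1/15; Radoslaw 1/15; Zofia 1/5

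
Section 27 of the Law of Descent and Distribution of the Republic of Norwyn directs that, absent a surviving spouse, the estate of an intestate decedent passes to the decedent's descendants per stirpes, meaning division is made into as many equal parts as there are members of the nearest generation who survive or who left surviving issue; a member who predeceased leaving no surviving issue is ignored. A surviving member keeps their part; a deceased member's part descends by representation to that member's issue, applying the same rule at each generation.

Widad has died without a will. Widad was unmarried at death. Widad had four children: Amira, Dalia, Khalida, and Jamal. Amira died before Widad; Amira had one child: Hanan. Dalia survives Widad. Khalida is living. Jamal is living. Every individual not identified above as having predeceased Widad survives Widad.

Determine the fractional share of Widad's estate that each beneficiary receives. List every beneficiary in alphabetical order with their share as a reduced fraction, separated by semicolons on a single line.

Dalia 1/4; Hanan 1/4; Jamal 1/4; Khalida 1/4

There is no surviving spouse, so the entire estate passes to Widad's descendants per stirpes.
The estate is divided into 4 equal shares of 1/4 among Amira, Dalia, Khalida, Jamal.
Amira predeceased; the 1/4 allotted to Amira's branch passes to Amira's issue by representation.
Hanan is the sole taker at this level and receives the full 1/4.
Dalia is living and takes 1/4.
Khalida is living and takes 1/4.
Jamal is living and takes 1/4.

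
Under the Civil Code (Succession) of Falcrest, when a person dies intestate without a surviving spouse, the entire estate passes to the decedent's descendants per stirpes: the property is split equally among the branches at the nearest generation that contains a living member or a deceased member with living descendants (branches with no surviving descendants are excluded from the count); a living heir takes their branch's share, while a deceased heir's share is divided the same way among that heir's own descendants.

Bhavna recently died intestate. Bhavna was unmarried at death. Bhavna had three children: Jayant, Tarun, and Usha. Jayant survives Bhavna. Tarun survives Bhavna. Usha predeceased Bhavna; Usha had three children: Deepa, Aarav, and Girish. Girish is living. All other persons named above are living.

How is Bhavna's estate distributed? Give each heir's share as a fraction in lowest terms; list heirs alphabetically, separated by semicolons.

There is no surviving spouse, so the entire estate passes to Bhavna's descendants per stirpes.
The estate is divided into 3 equal shares of 1/3 among Jayant, Tarun, Usha.
Jayant is living and takes 1/3.
Tarun is living and takes 1/3.
Usha predeceased; the 1/3 allotted to Usha's branch passes to Usha's issue by representation.
The 1/3 is divided into 3 equal shares of 1/9 among Deepa, Aarav, Girish.
Deepa is living and takes 1/9.
Aarav is living and takes 1/9.
Girish is living and takes 1/9.

Aarav 1/9; Deepa 1/9; Girish 1/9; Jayant 1/3; Tarun 1/3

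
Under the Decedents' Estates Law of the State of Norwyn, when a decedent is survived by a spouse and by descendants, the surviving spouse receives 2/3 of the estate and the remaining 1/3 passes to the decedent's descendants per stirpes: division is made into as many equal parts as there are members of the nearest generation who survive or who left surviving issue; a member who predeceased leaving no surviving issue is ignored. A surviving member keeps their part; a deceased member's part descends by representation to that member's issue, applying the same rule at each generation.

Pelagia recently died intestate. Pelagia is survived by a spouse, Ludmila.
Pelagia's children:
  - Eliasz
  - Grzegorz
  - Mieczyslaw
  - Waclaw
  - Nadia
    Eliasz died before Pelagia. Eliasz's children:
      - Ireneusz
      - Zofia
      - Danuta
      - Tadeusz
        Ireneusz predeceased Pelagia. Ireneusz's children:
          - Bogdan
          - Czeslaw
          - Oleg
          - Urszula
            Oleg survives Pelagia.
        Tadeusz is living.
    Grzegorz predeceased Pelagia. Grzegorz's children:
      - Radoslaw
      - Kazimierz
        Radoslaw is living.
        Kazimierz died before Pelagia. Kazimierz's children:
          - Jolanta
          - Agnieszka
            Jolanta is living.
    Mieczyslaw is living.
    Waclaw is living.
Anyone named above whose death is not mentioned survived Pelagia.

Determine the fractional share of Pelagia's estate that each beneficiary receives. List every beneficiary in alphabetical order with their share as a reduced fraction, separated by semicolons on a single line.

Agnieszka 1/60; Bogdan 1/240; Czeslaw 1/240; Danuta 1/60; Jolanta 1/60; Ludmila 2/3; Mieczyslaw 1/15; Nadia 1/15; Oleg 1/240; Radoslaw 1/30; Tadeusz 1/60; Urszula 1/240; Waclaw 1/15; Zofia 1/60

Ludmila, as surviving spouse, takes 2/3.
The remaining 1/3 passes to Pelagia's descendants per stirpes.
The 1/3 is divided into 5 equal shares of 1/15 among Eliasz, Grzegorz, Mieczyslaw, Waclaw, Nadia.
Eliasz predeceased; the 1/15 allotted to Eliasz's branch passes to Eliasz's issue by representation.
The 1/15 is divided into 4 equal shares of 1/60 among Ireneusz, Zofia, Danuta, Tadeusz.
Ireneusz predeceased; the 1/60 allotted to Ireneusz's branch passes to Ireneusz's issue by representation.
The 1/60 is divided into 4 equal shares of 1/240 among Bogdan, Czeslaw, Oleg, Urszula.
Bogdan is living and takes 1/240.
Czeslaw is living and takes 1/240.
Oleg is living and takes 1/240.
Urszula is living and takes 1/240.
Zofia is living and takes 1/60.
Danuta is living and takes 1/60.
Tadeusz is living and takes 1/60.
Grzegorz predeceased; the 1/15 allotted to Grzegorz's branch passes to Grzegorz's issue by representation.
The 1/15 is divided into 2 equal shares of 1/30 among Radoslaw, Kazimierz.
Radoslaw is living and takes 1/30.
Kazimierz predeceased; the 1/30 allotted to Kazimierz's branch passes to Kazimierz's issue by representation.
The 1/30 is divided into 2 equal shares of 1/60 among Jolanta, Agnieszka.
Jolanta is living and takes 1/60.
Agnieszka is living and takes 1/60.
Mieczyslaw is living and takes 1/15.
Waclaw is living and takes 1/15.
Nadia is living and takes 1/15.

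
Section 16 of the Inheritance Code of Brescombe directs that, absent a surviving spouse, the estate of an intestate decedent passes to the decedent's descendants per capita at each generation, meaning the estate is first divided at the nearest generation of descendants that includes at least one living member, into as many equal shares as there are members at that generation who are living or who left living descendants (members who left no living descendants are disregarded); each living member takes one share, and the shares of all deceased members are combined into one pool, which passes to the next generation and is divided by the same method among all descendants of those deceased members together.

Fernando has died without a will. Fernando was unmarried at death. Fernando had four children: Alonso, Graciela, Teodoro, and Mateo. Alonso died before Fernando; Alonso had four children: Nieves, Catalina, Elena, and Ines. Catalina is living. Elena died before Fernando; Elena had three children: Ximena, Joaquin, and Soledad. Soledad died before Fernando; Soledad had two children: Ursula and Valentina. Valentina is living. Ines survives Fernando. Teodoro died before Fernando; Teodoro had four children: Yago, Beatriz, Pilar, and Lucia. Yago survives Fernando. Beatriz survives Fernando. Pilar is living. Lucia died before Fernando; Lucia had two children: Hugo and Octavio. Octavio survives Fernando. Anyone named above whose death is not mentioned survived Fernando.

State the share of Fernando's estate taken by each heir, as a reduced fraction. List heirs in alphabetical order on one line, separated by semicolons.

Beatriz 1/16; Catalina 1/16; Graciela 1/4; Hugo 1/40; Ines 1/16; Joaquin 1/40; Mateo 1/4; Nieves 1/16; Octavio 1/40; Pilar 1/16; Ursula 1/80; Valentina 1/80; Ximena 1/40; Yago 1/16

There is no surviving spouse, so the entire estate passes to Fernando's descendants per capita at each generation.
At generation 1 (Alonso, Graciela, Teodoro, Mateo) there are 4 shares of (1)/4 = 1/4 each.
Living: Graciela and Mateo — each takes 1/4.
Deceased: Alonso and Teodoro. Their combined 1/2 is pooled and carried to generation 2.
At generation 2 (Nieves, Catalina, Elena, Ines, Yago, Beatriz, Pilar, Lucia) there are 8 shares of (1/2)/8 = 1/16 each.
Living: Nieves, Catalina, Ines, Yago, Beatriz, and Pilar — each takes 1/16.
Deceased: Elena and Lucia. Their combined 1/8 is pooled and carried to generation 3.
At generation 3 (Ximena, Joaquin, Soledad, Hugo, Octavio) there are 5 shares of (1/8)/5 = 1/40 each.
Living: Ximena, Joaquin, Hugo, and Octavio — each takes 1/40.
Deceased: Soledad. That 1/40 share is carried to generation 4.
At generation 4 (Ursula, Valentina) there are 2 shares of (1/40)/2 = 1/80 each.
Living: Ursula and Valentina — each takes 1/80.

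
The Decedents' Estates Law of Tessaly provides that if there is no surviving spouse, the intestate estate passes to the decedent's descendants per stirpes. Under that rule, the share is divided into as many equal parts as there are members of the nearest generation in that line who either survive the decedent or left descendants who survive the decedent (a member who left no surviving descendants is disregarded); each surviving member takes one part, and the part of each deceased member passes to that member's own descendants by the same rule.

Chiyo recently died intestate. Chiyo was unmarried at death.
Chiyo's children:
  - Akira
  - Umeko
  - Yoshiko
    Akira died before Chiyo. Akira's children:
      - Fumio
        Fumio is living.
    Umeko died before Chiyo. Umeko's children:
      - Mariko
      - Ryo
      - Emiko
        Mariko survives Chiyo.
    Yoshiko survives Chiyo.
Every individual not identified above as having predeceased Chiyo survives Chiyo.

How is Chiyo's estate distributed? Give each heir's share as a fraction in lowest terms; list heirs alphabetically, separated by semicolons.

There is no surviving spouse, so the entire estate passes to Chiyo's descendants per stirpes.
The estate is divided into 3 equal shares of 1/3 among Akira, Umeko, Yoshiko.
Akira predeceased; the 1/3 allotted to Akira's branch passes to Akira's issue by representation.
Fumio is the sole taker at this level and receives the full 1/3.
Umeko predeceased; the 1/3 allotted to Umeko's branch passes to Umeko's issue by representation.
The 1/3 is divided into 3 equal shares of 1/9 among Mariko, Ryo, Emiko.
Mariko is living and takes 1/9.
Ryo is living and takes 1/9.
Emiko is living and takes 1/9.
Yoshiko is living and takes 1/3.

Emiko 1/9; Fumio 1/3; Mariko 1/9; Ryo 1/9; Yoshiko 1/3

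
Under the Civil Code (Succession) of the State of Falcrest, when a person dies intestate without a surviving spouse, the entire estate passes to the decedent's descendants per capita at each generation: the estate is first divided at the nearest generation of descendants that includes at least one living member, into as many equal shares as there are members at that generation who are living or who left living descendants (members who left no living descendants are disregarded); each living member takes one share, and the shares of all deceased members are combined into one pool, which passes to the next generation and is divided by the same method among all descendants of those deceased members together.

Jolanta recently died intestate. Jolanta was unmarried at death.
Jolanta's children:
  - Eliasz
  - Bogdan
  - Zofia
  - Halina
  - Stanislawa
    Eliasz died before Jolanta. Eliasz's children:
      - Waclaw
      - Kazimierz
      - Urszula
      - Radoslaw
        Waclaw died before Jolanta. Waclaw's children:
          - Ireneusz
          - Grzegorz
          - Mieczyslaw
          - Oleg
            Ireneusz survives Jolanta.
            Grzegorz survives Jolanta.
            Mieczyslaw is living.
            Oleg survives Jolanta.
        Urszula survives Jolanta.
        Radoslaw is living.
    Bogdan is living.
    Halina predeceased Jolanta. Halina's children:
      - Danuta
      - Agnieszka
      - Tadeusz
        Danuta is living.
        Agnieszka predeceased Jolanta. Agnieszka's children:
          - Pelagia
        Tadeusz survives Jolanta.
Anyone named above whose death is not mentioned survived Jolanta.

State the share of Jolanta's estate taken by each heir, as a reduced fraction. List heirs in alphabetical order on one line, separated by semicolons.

Bogdan 1/5; Danuta 2/35; Grzegorz 4/175; Ireneusz 4/175; Kazimierz 2/35; Mieczyslaw 4/175; Oleg 4/175; Pelagia 4/175; Radoslaw 2/35; Stanislawa 1/5; Tadeusz 2/35; Urszula 2/35; Zofia 1/5

There is no surviving spouse, so the entire estate passes to Jolanta's descendants per capita at each generation.
At generation 1 (Eliasz, Bogdan, Zofia, Halina, Stanislawa) there are 5 shares of (1)/5 = 1/5 each.
Living: Bogdan, Zofia, and Stanislawa — each takes 1/5.
Deceased: Eliasz and Halina. Their combined 2/5 is pooled and carried to generation 2.
At generation 2 (Waclaw, Kazimierz, Urszula, Radoslaw, Danuta, Agnieszka, Tadeusz) there are 7 shares of (2/5)/7 = 2/35 each.
Living: Kazimierz, Urszula, Radoslaw, Danuta, and Tadeusz — each takes 2/35.
Deceased: Waclaw and Agnieszka. Their combined 4/35 is pooled and carried to generation 3.
At generation 3 (Ireneusz, Grzegorz, Mieczyslaw, Oleg, Pelagia) there are 5 shares of (4/35)/5 = 4/175 each.
Living: Ireneusz, Grzegorz, Mieczyslaw, Oleg, and Pelagia — each takes 4/175.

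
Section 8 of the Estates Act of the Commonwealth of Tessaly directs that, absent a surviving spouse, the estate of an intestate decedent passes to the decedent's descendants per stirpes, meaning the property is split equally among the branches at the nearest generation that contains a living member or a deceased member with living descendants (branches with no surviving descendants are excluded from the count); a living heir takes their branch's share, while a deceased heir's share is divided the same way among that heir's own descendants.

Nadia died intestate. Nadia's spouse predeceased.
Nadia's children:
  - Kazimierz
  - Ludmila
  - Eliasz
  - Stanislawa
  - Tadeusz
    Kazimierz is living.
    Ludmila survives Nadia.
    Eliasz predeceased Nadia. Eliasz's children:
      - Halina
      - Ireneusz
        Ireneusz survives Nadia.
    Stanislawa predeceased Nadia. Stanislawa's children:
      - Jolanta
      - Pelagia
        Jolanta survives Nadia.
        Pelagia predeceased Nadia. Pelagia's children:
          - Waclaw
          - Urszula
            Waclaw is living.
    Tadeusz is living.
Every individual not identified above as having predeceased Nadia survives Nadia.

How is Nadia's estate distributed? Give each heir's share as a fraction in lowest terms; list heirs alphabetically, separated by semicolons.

Halina 1/10; Ireneusz 1/10; Jolanta 1/10; Kazimierz 1/5; Ludmila 1/5; Tadeusz 1/5; Urszula 1/20; Waclaw 1/20

There is no surviving spouse, so the entire estate passes to Nadia's descendants per stirpes.
The estate is divided into 5 equal shares of 1/5 among Kazimierz, Ludmila, Eliasz, Stanislawa, Tadeusz.
Kazimierz is living and takes 1/5.
Ludmila is living and takes 1/5.
Eliasz predeceased; the 1/5 allotted to Eliasz's branch passes to Eliasz's issue by representation.
The 1/5 is divided into 2 equal shares of 1/10 among Halina, Ireneusz.
Halina is living and takes 1/10.
Ireneusz is living and takes 1/10.
Stanislawa predeceased; the 1/5 allotted to Stanislawa's branch passes to Stanislawa's issue by representation.
The 1/5 is divided into 2 equal shares of 1/10 among Jolanta, Pelagia.
Jolanta is living and takes 1/10.
Pelagia predeceased; the 1/10 allotted to Pelagia's branch passes to Pelagia's issue by representation.
The 1/10 is divided into 2 equal shares of 1/20 among Waclaw, Urszula.
Waclaw is living and takes 1/20.
Urszula is living and takes 1/20.
Tadeusz is living and takes 1/5.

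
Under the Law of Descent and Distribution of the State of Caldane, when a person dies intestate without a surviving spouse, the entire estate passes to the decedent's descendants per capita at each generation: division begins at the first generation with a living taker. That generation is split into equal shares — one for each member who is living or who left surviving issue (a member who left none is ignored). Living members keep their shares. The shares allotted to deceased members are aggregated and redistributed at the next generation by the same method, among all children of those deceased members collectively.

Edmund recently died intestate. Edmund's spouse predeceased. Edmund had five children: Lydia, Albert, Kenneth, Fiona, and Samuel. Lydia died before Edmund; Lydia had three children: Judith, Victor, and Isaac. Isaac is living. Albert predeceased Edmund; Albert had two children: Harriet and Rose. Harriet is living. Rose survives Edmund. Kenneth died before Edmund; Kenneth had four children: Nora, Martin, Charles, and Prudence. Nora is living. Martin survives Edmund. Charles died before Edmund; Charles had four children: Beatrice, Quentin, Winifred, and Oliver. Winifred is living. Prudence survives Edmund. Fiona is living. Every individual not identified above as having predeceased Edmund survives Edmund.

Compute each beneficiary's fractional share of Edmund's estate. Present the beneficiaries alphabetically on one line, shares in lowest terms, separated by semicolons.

There is no surviving spouse, so the entire estate passes to Edmund's descendants per capita at each generation.
At generation 1 (Lydia, Albert, Kenneth, Fiona, Samuel) there are 5 shares of (1)/5 = 1/5 each.
Living: Fiona and Samuel — each takes 1/5.
Deceased: Lydia, Albert, and Kenneth. Their combined 3/5 is pooled and carried to generation 2.
At generation 2 (Judith, Victor, Isaac, Harriet, Rose, Nora, Martin, Charles, Prudence) there are 9 shares of (3/5)/9 = 1/15 each.
Living: Judith, Victor, Isaac, Harriet, Rose, Nora, Martin, and Prudence — each takes 1/15.
Deceased: Charles. That 1/15 share is carried to generation 3.
At generation 3 (Beatrice, Quentin, Winifred, Oliver) there are 4 shares of (1/15)/4 = 1/60 each.
Living: Beatrice, Quentin, Winifred, and Oliver — each takes 1/60.

Beatrice 1/60; Fiona 1/5; Harriet 1/15; Isaac 1/15; Judith 1/15; Martin 1/15; Nora 1/15; Oliver 1/60; Prudence 1/15; Quentin 1/60; Rose 1/15; Samuel 1/5; Victor 1/15; Winifred 1/60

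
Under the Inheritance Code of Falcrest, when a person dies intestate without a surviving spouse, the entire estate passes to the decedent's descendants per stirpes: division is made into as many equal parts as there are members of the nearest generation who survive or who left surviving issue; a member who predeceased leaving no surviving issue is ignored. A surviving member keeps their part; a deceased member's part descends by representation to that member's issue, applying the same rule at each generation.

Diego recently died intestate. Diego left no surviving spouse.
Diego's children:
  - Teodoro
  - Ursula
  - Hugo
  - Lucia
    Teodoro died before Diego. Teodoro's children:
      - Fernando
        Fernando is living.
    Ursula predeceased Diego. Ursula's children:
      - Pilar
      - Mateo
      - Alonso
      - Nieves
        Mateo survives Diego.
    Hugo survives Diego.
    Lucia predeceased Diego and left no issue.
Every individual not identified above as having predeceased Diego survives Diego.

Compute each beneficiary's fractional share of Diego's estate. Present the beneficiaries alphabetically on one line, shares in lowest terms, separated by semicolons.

Alonso 1/12; Fernando 1/3; Hugo 1/3; Mateo 1/12; Nieves 1/12; Pilar 1/12

There is no surviving spouse, so the entire estate passes to Diego's descendants per stirpes.
Lucia left no surviving issue, so that branch lapses and is disregarded.
The estate is divided into 3 equal shares of 1/3 among Teodoro, Ursula, Hugo.
Teodoro predeceased; the 1/3 allotted to Teodoro's branch passes to Teodoro's issue by representation.
Fernando is the sole taker at this level and receives the full 1/3.
Ursula predeceased; the 1/3 allotted to Ursula's branch passes to Ursula's issue by representation.
The 1/3 is divided into 4 equal shares of 1/12 among Pilar, Mateo, Alonso, Nieves.
Pilar is living and takes 1/12.
Mateo is living and takes 1/12.
Alonso is living and takes 1/12.
Nieves is living and takes 1/12.
Hugo is living and takes 1/3.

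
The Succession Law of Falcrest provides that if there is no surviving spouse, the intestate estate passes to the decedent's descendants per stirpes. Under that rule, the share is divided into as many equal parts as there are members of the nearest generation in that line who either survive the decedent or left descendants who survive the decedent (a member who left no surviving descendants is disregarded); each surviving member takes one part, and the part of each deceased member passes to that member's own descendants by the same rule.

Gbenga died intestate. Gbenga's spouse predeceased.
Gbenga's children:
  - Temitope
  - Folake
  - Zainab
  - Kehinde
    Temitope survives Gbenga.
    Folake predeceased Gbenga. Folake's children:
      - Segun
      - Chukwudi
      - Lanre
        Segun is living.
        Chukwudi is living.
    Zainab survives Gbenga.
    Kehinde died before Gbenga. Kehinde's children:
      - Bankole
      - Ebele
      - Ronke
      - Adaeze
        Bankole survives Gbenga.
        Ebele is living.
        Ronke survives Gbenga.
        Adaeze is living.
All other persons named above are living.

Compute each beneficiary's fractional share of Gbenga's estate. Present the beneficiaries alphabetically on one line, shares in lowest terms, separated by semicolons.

Adaeze 1/16; Bankole 1/16; Chukwudi 1/12; Ebele 1/16; Lanre 1/12; Ronke 1/16; Segun 1/12; Temitope 1/4; Zainab 1/4

There is no surviving spouse, so the entire estate passes to Gbenga's descendants per stirpes.
The estate is divided into 4 equal shares of 1/4 among Temitope, Folake, Zainab, Kehinde.
Temitope is living and takes 1/4.
Folake predeceased; the 1/4 allotted to Folake's branch passes to Folake's issue by representation.
The 1/4 is divided into 3 equal shares of 1/12 among Segun, Chukwudi, Lanre.
Segun is living and takes 1/12.
Chukwudi is living and takes 1/12.
Lanre is living and takes 1/12.
Zainab is living and takes 1/4.
Kehinde predeceased; the 1/4 allotted to Kehinde's branch passes to Kehinde's issue by representation.
The 1/4 is divided into 4 equal shares of 1/16 among Bankole, Ebele, Ronke, Adaeze.
Bankole is living and takes 1/16.
Ebele is living and takes 1/16.
Ronke is living and takes 1/16.
Adaeze is living and takes 1/16.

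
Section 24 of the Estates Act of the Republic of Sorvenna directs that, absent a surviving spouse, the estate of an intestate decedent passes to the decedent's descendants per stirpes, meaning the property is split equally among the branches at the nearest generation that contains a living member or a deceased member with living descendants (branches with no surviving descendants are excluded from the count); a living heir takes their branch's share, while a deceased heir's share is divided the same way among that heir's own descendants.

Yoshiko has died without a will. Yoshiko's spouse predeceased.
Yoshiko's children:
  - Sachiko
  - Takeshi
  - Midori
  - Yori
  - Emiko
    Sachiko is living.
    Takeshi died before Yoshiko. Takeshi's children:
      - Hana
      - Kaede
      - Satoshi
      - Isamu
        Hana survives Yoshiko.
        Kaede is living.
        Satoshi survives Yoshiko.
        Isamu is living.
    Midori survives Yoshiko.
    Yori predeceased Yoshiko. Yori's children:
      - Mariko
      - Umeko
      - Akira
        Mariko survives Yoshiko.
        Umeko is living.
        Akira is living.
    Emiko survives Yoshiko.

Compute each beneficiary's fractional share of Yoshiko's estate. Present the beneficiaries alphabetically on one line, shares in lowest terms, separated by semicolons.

There is no surviving spouse, so the entire estate passes to Yoshiko's descendants per stirpes.
The estate is divided into 5 equal shares of 1/5 among Sachiko, Takeshi, Midori, Yori, Emiko.
Sachiko is living and takes 1/5.
Takeshi predeceased; the 1/5 allotted to Takeshi's branch passes to Takeshi's issue by representation.
The 1/5 is divided into 4 equal shares of 1/20 among Hana, Kaede, Satoshi, Isamu.
Hana is living and takes 1/20.
Kaede is living and takes 1/20.
Satoshi is living and takes 1/20.
Isamu is living and takes 1/20.
Midori is living and takes 1/5.
Yori predeceased; the 1/5 allotted to Yori's branch passes to Yori's issue by representation.
The 1/5 is divided into 3 equal shares of 1/15 among Mariko, Umeko, Akira.
Mariko is living and takes 1/15.
Umeko is living and takes 1/15.
Akira is living and takes 1/15.
Emiko is living and takes 1/5.

Akira 1/15; Emiko 1/5; Hana 1/20; Isamu 1/20; Kaede 1/20; Mariko 1/15; Midori 1/5; Sachiko 1/5; Satoshi 1/20; Umeko 1/15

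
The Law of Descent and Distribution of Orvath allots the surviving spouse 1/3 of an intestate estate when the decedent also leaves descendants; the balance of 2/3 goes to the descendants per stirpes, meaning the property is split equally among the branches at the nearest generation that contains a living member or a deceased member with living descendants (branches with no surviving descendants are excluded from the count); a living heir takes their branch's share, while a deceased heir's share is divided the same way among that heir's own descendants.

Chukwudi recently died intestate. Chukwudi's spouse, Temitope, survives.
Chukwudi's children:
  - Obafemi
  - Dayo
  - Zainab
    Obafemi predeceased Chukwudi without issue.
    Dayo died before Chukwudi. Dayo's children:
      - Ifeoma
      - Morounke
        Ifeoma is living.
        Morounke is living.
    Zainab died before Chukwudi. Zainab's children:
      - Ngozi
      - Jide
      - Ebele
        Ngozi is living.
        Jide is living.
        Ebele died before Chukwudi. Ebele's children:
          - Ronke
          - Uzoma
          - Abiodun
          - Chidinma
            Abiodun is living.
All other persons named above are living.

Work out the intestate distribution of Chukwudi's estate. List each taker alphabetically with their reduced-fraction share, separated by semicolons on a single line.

Temitope, as surviving spouse, takes 1/3.
The remaining 2/3 passes to Chukwudi's descendants per stirpes.
Obafemi left no surviving issue, so that branch lapses and is disregarded.
The 2/3 is divided into 2 equal shares of 1/3 among Dayo, Zainab.
Dayo predeceased; the 1/3 allotted to Dayo's branch passes to Dayo's issue by representation.
The 1/3 is divided into 2 equal shares of 1/6 among Ifeoma, Morounke.
Ifeoma is living and takes 1/6.
Morounke is living and takes 1/6.
Zainab predeceased; the 1/3 allotted to Zainab's branch passes to Zainab's issue by representation.
The 1/3 is divided into 3 equal shares of 1/9 among Ngozi, Jide, Ebele.
Ngozi is living and takes 1/9.
Jide is living and takes 1/9.
Ebele predeceased; the 1/9 allotted to Ebele's branch passes to Ebele's issue by representation.
The 1/9 is divided into 4 equal shares of 1/36 among Ronke, Uzoma, Abiodun, Chidinma.
Ronke is living and takes 1/36.
Uzoma is living and takes 1/36.
Abiodun is living and takes 1/36.
Chidinma is living and takes 1/36.

Abiodun 1/36; Chidinma 1/36; Ifeoma 1/6; Jide 1/9; Morounke 1/6; Ngozi 1/9; Ronke 1/36; Temitope 1/3; Uzoma 1/36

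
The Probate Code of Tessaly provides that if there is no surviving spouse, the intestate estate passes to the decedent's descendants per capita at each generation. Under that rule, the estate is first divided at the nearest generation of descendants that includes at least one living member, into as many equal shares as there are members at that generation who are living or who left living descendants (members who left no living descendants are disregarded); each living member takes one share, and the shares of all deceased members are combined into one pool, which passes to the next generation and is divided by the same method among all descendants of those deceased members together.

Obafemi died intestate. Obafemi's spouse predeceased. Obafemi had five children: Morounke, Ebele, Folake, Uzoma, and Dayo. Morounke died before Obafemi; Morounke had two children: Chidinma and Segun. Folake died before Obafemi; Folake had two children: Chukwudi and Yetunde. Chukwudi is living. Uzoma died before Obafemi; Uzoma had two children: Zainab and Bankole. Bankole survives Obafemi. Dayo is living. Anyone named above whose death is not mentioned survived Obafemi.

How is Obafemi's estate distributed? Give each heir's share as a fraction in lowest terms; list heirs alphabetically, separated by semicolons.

There is no surviving spouse, so the entire estate passes to Obafemi's descendants per capita at each generation.
At generation 1 (Morounke, Ebele, Folake, Uzoma, Dayo) there are 5 shares of (1)/5 = 1/5 each.
Living: Ebele and Dayo — each takes 1/5.
Deceased: Morounke, Folake, and Uzoma. Their combined 3/5 is pooled and carried to generation 2.
At generation 2 (Chidinma, Segun, Chukwudi, Yetunde, Zainab, Bankole) there are 6 shares of (3/5)/6 = 1/10 each.
Living: Chidinma, Segun, Chukwudi, Yetunde, Zainab, and Bankole — each takes 1/10.

Bankole 1/10; Chidinma 1/10; Chukwudi 1/10; Dayo 1/5; Ebele 1/5; Segun 1/10; Yetunde 1/10; Zainab 1/10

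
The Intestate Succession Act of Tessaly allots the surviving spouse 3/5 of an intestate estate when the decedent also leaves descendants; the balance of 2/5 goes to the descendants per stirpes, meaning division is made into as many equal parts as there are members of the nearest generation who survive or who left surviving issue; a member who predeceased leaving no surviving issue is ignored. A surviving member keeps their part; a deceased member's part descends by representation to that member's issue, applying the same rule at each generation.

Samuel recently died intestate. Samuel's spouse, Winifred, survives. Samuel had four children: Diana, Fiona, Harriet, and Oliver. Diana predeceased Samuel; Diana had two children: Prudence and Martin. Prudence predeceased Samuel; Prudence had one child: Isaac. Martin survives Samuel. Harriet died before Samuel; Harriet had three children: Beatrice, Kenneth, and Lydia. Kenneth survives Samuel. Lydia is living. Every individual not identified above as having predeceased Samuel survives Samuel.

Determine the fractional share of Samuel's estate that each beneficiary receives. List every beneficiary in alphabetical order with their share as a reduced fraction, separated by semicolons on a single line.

Beatrice 1/30; Fiona 1/10; Isaac 1/20; Kenneth 1/30; Lydia 1/30; Martin 1/20; Oliver 1/10; Winifred 3/5

Winifred, as surviving spouse, takes 3/5.
The remaining 2/5 passes to Samuel's descendants per stirpes.
The 2/5 is divided into 4 equal shares of 1/10 among Diana, Fiona, Harriet, Oliver.
Diana predeceased; the 1/10 allotted to Diana's branch passes to Diana's issue by representation.
The 1/10 is divided into 2 equal shares of 1/20 among Prudence, Martin.
Prudence predeceased; the 1/20 allotted to Prudence's branch passes to Prudence's issue by representation.
Isaac is the sole taker at this level and receives the full 1/20.
Martin is living and takes 1/20.
Fiona is living and takes 1/10.
Harriet predeceased; the 1/10 allotted to Harriet's branch passes to Harriet's issue by representation.
The 1/10 is divided into 3 equal shares of 1/30 among Beatrice, Kenneth, Lydia.
Beatrice is living and takes 1/30.
Kenneth is living and takes 1/30.
Lydia is living and takes 1/30.
Oliver is living and takes 1/10.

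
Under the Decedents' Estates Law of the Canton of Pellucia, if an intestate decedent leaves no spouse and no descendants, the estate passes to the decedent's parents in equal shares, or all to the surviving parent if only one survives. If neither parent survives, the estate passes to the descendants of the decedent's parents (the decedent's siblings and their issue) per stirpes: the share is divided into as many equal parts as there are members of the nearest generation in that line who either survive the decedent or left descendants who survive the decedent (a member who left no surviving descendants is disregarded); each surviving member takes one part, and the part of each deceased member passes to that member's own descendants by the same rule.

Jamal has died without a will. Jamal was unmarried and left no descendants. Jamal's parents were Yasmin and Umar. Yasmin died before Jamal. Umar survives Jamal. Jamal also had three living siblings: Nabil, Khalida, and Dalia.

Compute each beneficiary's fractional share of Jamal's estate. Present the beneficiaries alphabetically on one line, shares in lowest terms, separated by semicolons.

Umar 1

Only one parent, Umar, survives, so Umar takes the entire estate. The siblings take nothing because a surviving parent has priority.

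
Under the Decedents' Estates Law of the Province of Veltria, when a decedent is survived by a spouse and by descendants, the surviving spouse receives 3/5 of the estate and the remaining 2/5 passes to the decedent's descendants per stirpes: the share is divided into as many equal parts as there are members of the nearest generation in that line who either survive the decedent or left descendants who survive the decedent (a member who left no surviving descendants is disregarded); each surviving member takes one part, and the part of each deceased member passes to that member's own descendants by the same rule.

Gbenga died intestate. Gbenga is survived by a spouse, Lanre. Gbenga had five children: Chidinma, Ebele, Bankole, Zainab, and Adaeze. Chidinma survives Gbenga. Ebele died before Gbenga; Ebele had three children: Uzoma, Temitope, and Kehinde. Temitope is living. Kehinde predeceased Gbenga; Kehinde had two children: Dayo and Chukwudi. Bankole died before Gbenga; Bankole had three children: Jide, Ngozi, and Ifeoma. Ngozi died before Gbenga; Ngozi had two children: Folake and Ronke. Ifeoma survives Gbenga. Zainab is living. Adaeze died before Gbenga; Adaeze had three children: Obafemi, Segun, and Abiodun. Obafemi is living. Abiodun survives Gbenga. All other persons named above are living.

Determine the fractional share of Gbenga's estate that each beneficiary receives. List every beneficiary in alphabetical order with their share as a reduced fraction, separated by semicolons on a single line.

Abiodun 2/75; Chidinma 2/25; Chukwudi 1/75; Dayo 1/75; Folake 1/75; Ifeoma 2/75; Jide 2/75; Lanre 3/5; Obafemi 2/75; Ronke 1/75; Segun 2/75; Temitope 2/75; Uzoma 2/75; Zainab 2/25

Lanre, as surviving spouse, takes 3/5.
The remaining 2/5 passes to Gbenga's descendants per stirpes.
The 2/5 is divided into 5 equal shares of 2/25 among Chidinma, Ebele, Bankole, Zainab, Adaeze.
Chidinma is living and takes 2/25.
Ebele predeceased; the 2/25 allotted to Ebele's branch passes to Ebele's issue by representation.
The 2/25 is divided into 3 equal shares of 2/75 among Uzoma, Temitope, Kehinde.
Uzoma is living and takes 2/75.
Temitope is living and takes 2/75.
Kehinde predeceased; the 2/75 allotted to Kehinde's branch passes to Kehinde's issue by representation.
The 2/75 is divided into 2 equal shares of 1/75 among Dayo, Chukwudi.
Dayo is living and takes 1/75.
Chukwudi is living and takes 1/75.
Bankole predeceased; the 2/25 allotted to Bankole's branch passes to Bankole's issue by representation.
The 2/25 is divided into 3 equal shares of 2/75 among Jide, Ngozi, Ifeoma.
Jide is living and takes 2/75.
Ngozi predeceased; the 2/75 allotted to Ngozi's branch passes to Ngozi's issue by representation.
The 2/75 is divided into 2 equal shares of 1/75 among Folake, Ronke.
Folake is living and takes 1/75.
Ronke is living and takes 1/75.
Ifeoma is living and takes 2/75.
Zainab is living and takes 2/25.
Adaeze predeceased; the 2/25 allotted to Adaeze's branch passes to Adaeze's issue by representation.
The 2/25 is divided into 3 equal shares of 2/75 among Obafemi, Segun, Abiodun.
Obafemi is living and takes 2/75.
Segun is living and takes 2/75.
Abiodun is living and takes 2/75.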